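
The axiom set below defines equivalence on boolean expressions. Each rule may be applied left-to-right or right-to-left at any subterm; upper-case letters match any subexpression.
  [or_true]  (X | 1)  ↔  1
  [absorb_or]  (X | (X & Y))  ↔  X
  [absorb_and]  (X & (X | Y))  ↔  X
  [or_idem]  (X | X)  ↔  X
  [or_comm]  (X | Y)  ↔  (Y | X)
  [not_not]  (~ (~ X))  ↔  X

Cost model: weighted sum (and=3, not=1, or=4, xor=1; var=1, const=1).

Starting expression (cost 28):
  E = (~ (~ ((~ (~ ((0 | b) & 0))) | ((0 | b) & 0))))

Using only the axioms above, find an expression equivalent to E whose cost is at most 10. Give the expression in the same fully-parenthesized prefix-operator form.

(1) (~ (~ ((~ (~ ((0 | b) & 0))) | ((0 | b) & 0))))  =[not_not →]=  ((~ (~ ((0 | b) & 0))) | ((0 | b) & 0))
(2) (~ (~ ((0 | b) & 0)))  =[not_not →]=  ((0 | b) & 0)    ⊢ (((0 | b) & 0) | ((0 | b) & 0))
(3) (((0 | b) & 0) | ((0 | b) & 0))  =[or_idem →]=  ((0 | b) & 0)    ⊢ cost 10, within 10

((0 | b) & 0)   [cost 10]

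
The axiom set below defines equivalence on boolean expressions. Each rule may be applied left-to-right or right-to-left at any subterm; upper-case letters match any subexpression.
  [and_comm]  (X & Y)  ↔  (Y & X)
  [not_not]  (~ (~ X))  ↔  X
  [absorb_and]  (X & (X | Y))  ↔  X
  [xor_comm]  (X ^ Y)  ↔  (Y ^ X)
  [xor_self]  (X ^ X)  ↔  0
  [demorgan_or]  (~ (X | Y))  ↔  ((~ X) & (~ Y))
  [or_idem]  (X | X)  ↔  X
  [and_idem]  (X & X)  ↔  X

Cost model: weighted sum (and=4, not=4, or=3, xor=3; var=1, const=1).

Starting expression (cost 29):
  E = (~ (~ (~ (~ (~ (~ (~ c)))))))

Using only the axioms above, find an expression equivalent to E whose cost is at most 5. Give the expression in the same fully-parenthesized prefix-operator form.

1. [not_not →] (~ (~ (~ (~ (~ (~ (~ c)))))))  →  (~ (~ (~ (~ (~ c)))))
2. [not_not →] (~ (~ (~ (~ (~ c)))))  →  (~ (~ (~ c)))
3. [not_not →] (~ (~ (~ c)))  →  (~ c);  cost 5 ≤ 5, done

(~ c)   [cost 5]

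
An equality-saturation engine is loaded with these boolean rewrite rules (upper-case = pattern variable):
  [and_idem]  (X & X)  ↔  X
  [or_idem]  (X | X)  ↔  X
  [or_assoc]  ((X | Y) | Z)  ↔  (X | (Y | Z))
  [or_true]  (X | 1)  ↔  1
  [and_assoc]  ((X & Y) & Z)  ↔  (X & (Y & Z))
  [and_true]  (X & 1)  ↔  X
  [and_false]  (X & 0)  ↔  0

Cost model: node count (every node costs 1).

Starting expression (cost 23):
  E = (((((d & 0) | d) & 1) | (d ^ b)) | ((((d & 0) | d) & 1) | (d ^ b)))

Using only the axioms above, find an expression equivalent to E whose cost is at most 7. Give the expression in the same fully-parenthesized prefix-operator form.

step 1: or_idem (→) rewrites (((((d & 0) | d) & 1) | (d ^ b)) | ((((d & 0) | d) & 1) | (d ^ b))) into ((((d & 0) | d) & 1) | (d ^ b))
step 2: and_false (→) rewrites (d & 0) into 0, now (((0 | d) & 1) | (d ^ b))
step 3: and_true (→) rewrites ((0 | d) & 1) into (0 | d), reaching cost 7 (bound 7)

((0 | d) | (d ^ b))   [cost 7]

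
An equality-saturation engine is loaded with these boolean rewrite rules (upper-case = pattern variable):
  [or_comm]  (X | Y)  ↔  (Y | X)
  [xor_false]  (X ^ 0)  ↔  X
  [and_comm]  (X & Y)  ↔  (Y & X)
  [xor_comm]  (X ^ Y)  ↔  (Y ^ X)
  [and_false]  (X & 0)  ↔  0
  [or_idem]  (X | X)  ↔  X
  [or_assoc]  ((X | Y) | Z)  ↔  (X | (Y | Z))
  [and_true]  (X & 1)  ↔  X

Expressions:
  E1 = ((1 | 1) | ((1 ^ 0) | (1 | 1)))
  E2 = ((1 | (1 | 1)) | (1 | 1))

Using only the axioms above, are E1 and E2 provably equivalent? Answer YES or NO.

(1) (1 | 1)  =[or_idem →]=  1    ⊢ ((1 | 1) | ((1 ^ 0) | 1))
(2) (1 ^ 0)  =[xor_false →]=  1    ⊢ ((1 | 1) | (1 | 1))
(3) ((1 | 1) | (1 | 1))  =[or_idem →]=  (1 | 1)
(4) 1  =[or_idem ←]=  (1 | 1)    ⊢ ((1 | 1) | 1)
(5) 1  =[or_idem ←]=  (1 | 1)    ⊢ ((1 | (1 | 1)) | 1)
(6) 1  =[or_idem ←]=  (1 | 1)    ⊢ E2

YES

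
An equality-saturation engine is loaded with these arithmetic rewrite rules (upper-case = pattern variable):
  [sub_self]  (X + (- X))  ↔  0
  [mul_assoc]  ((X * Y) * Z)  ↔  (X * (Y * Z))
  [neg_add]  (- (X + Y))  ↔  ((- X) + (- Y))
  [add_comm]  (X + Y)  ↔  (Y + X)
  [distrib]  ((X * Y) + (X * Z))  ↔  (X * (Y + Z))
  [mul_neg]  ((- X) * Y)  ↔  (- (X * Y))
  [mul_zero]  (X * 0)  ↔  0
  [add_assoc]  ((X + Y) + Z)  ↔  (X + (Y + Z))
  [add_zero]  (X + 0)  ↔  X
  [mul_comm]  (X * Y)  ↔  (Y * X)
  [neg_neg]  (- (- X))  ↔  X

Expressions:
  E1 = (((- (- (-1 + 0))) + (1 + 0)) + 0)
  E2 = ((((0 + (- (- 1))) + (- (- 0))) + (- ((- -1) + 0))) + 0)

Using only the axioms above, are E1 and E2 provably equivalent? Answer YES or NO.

YES

(1) (((- (- (-1 + 0))) + (1 + 0)) + 0)  =[add_zero →]=  ((- (- (-1 + 0))) + (1 + 0))
(2) (-1 + 0)  =[add_zero →]=  -1    ⊢ ((- (- -1)) + (1 + 0))
(3) (1 + 0)  =[add_zero →]=  1    ⊢ ((- (- -1)) + 1)
(4) (- (- -1))  =[neg_neg →]=  -1    ⊢ (-1 + 1)
(5) 1  =[add_zero ←]=  (1 + 0)    ⊢ (-1 + (1 + 0))
(6) (1 + 0)  =[add_zero ←]=  ((1 + 0) + 0)    ⊢ (-1 + ((1 + 0) + 0))
(7) -1  =[neg_neg ←]=  (- (- -1))    ⊢ ((- (- -1)) + ((1 + 0) + 0))
(8) ((- (- -1)) + ((1 + 0) + 0))  =[add_comm →]=  (((1 + 0) + 0) + (- (- -1)))
(9) (1 + 0)  =[add_comm →]=  (0 + 1)    ⊢ (((0 + 1) + 0) + (- (- -1)))
(10) 0  =[neg_neg ←]=  (- (- 0))    ⊢ (((0 + 1) + (- (- 0))) + (- (- -1)))
(11) 1  =[neg_neg ←]=  (- (- 1))    ⊢ (((0 + (- (- 1))) + (- (- 0))) + (- (- -1)))
(12) (- -1)  =[add_zero ←]=  ((- -1) + 0)    ⊢ (((0 + (- (- 1))) + (- (- 0))) + (- ((- -1) + 0)))
(13) (- ((- -1) + 0))  =[add_zero ←]=  ((- ((- -1) + 0)) + 0)    ⊢ (((0 + (- (- 1))) + (- (- 0))) + ((- ((- -1) + 0)) + 0))
(14) (((0 + (- (- 1))) + (- (- 0))) + ((- ((- -1) + 0)) + 0))  =[add_assoc ←]=  ((((0 + (- (- 1))) + (- (- 0))) + (- ((- -1) + 0))) + 0)    ⊢ E2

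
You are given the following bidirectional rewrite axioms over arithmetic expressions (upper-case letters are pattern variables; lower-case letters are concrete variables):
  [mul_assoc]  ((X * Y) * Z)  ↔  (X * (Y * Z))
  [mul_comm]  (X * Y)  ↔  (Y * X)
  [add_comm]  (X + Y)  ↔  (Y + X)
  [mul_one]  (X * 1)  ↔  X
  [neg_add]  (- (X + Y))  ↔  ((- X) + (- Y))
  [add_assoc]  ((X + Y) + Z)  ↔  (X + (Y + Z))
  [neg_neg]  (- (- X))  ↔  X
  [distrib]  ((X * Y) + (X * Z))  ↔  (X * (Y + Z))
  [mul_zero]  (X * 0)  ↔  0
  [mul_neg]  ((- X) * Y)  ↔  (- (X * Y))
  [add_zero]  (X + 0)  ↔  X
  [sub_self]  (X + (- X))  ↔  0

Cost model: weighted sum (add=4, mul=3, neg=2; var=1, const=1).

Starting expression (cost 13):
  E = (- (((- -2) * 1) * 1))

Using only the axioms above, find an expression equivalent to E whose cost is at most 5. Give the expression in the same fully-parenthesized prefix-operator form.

(1) ((- -2) * 1)  =[mul_one →]=  (- -2)    ⊢ (- ((- -2) * 1))
(2) ((- -2) * 1)  =[mul_neg →]=  (- (-2 * 1))    ⊢ (- (- (-2 * 1)))
(3) (-2 * 1)  =[mul_one →]=  -2    ⊢ cost 5, within 5

(- (- -2))   [cost 5]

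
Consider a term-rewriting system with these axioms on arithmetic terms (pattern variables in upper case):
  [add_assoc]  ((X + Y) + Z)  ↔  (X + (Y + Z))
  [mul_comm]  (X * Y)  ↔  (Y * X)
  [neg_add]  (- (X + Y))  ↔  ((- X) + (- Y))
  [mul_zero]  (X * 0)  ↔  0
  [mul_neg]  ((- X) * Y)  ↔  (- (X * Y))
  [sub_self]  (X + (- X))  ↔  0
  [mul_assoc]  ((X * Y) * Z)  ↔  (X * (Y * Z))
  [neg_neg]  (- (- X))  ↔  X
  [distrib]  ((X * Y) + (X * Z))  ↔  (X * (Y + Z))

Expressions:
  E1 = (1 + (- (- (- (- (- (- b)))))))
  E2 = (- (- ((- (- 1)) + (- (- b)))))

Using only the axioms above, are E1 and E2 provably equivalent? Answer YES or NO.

YES

1. [neg_neg →] (- (- (- b)))  →  (- b);  E1 = (1 + (- (- (- (- b)))))
2. [neg_neg →] (- (- (- b)))  →  (- b);  E1 = (1 + (- (- b)))
3. [neg_neg ←] 1  →  (- (- 1));  E1 = ((- (- 1)) + (- (- b)))
4. [neg_neg ←] ((- (- 1)) + (- (- b)))  →  (- (- ((- (- 1)) + (- (- b)))));  this is E2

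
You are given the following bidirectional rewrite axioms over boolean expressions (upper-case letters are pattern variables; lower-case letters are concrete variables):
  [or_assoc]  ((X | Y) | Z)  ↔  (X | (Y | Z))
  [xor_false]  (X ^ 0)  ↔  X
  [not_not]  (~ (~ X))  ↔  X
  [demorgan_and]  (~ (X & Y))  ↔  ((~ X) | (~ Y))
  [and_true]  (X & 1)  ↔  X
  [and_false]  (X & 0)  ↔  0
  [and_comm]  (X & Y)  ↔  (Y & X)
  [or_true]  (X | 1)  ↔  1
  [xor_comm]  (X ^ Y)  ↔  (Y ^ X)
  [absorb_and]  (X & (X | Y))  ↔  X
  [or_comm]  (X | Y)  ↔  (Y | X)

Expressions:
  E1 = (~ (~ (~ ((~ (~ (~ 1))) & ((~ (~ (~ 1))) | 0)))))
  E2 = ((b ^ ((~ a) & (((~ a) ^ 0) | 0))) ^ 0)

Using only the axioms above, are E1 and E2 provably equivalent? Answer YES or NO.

NO

Every axiom is a valid identity, so a rewrite proof would force E1 and E2 to agree under every assignment.
At a=0, b=1: E1 = 1 but E2 = 0; they differ, so no derivation exists.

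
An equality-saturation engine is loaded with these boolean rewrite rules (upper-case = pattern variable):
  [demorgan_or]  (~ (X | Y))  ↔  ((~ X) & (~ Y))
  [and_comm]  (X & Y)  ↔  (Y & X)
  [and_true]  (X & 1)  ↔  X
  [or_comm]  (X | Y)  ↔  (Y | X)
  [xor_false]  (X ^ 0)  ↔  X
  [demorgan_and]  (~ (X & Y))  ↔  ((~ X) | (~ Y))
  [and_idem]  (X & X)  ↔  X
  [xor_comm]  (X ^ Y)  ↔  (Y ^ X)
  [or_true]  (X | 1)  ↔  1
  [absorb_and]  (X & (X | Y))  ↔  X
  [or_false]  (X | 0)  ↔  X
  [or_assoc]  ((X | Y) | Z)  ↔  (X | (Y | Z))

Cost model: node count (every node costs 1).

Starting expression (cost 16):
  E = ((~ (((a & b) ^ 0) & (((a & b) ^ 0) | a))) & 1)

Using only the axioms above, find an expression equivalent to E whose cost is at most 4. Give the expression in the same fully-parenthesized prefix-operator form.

(1) (((a & b) ^ 0) & (((a & b) ^ 0) | a))  =[absorb_and →]=  ((a & b) ^ 0)    ⊢ ((~ ((a & b) ^ 0)) & 1)
(2) ((a & b) ^ 0)  =[xor_false →]=  (a & b)    ⊢ ((~ (a & b)) & 1)
(3) ((~ (a & b)) & 1)  =[and_true →]=  (~ (a & b))    ⊢ cost 4, within 4

(~ (a & b))   [cost 4]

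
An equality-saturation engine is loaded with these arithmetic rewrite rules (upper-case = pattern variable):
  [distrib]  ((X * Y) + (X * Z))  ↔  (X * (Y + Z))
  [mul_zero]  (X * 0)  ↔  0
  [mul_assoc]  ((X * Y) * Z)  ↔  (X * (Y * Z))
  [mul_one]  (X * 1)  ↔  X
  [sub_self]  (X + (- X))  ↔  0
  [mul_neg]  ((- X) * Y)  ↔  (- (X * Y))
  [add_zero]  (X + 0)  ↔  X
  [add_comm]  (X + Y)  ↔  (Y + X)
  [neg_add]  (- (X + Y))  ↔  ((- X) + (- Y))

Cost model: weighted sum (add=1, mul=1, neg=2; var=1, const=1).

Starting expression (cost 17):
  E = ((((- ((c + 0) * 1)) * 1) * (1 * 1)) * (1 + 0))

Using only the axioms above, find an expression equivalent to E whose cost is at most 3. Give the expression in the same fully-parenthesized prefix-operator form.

(- c)   [cost 3]

1. [add_zero →] (c + 0)  →  c;  E = ((((- (c * 1)) * 1) * (1 * 1)) * (1 + 0))
2. [mul_one →] (1 * 1)  →  1;  E = ((((- (c * 1)) * 1) * 1) * (1 + 0))
3. [mul_one →] (((- (c * 1)) * 1) * 1)  →  ((- (c * 1)) * 1);  E = (((- (c * 1)) * 1) * (1 + 0))
4. [mul_one →] (c * 1)  →  c;  E = (((- c) * 1) * (1 + 0))
5. [mul_one →] ((- c) * 1)  →  (- c);  E = ((- c) * (1 + 0))
6. [add_zero →] (1 + 0)  →  1;  E = ((- c) * 1)
7. [mul_one →] ((- c) * 1)  →  (- c);  cost 3 ≤ 3, done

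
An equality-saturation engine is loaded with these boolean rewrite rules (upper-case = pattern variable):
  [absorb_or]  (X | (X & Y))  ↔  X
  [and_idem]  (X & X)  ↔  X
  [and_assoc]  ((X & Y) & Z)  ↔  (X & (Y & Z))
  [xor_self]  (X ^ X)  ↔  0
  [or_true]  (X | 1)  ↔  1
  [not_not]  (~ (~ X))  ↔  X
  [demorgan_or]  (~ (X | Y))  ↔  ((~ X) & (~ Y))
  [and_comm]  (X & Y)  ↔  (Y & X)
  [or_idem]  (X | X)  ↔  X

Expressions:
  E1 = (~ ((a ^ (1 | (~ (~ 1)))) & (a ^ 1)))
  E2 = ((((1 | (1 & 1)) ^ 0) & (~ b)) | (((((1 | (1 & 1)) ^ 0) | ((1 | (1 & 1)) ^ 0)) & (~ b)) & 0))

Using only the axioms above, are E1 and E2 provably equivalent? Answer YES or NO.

The axioms are sound identities: if E1 ↔* E2 then E1 and E2 evaluate identically under any assignment.
Under a=0, b=0: E1 evaluates to 0, E2 to 1. Distinct ⇒ no rewrite sequence connects them.

NO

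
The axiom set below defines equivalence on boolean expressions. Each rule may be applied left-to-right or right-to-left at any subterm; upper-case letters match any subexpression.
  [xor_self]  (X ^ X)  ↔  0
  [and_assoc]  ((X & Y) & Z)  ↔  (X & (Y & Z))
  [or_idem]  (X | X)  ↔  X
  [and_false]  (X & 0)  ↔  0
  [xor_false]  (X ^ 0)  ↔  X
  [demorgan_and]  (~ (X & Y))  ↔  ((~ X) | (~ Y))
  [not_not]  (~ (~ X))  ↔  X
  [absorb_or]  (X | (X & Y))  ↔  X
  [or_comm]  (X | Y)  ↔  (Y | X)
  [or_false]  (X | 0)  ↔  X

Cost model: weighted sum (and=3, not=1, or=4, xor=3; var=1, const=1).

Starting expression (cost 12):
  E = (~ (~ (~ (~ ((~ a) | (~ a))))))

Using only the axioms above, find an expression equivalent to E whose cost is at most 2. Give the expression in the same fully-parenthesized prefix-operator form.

(~ a)   [cost 2]

step 1: not_not (→) rewrites (~ (~ (~ (~ ((~ a) | (~ a)))))) into (~ (~ ((~ a) | (~ a))))
step 2: or_idem (→) rewrites ((~ a) | (~ a)) into (~ a), now (~ (~ (~ a)))
step 3: not_not (→) rewrites (~ (~ (~ a))) into (~ a), reaching cost 2 (bound 2)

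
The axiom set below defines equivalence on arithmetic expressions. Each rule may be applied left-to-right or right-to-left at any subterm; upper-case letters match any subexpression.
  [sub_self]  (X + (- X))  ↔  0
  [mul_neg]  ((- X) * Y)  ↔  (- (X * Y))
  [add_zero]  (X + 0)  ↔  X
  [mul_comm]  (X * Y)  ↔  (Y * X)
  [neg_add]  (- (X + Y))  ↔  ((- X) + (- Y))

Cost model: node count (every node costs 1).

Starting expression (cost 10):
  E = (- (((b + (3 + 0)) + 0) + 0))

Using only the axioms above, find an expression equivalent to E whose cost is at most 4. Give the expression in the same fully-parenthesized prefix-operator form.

1. [add_zero →] (3 + 0)  →  3;  E = (- (((b + 3) + 0) + 0))
2. [add_zero →] (((b + 3) + 0) + 0)  →  ((b + 3) + 0);  E = (- ((b + 3) + 0))
3. [add_zero →] ((b + 3) + 0)  →  (b + 3);  cost 4 ≤ 4, done

(- (b + 3))   [cost 4]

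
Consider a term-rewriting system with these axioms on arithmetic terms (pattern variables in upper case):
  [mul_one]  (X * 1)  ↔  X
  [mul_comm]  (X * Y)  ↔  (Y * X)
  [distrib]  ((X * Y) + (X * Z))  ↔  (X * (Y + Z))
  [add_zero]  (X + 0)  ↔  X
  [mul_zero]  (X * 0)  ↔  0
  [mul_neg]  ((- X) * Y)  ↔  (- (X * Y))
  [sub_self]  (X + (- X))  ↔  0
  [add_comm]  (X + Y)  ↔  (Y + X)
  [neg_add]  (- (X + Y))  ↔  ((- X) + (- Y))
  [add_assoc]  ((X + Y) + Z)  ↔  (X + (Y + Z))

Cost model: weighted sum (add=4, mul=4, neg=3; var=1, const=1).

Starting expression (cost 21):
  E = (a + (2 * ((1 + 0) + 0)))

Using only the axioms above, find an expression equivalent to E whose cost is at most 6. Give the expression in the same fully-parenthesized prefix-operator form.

step 1: add_zero (→) rewrites ((1 + 0) + 0) into (1 + 0), now (a + (2 * (1 + 0)))
step 2: add_zero (→) rewrites (1 + 0) into 1, now (a + (2 * 1))
step 3: mul_one (→) rewrites (2 * 1) into 2, reaching cost 6 (bound 6)

(a + 2)   [cost 6]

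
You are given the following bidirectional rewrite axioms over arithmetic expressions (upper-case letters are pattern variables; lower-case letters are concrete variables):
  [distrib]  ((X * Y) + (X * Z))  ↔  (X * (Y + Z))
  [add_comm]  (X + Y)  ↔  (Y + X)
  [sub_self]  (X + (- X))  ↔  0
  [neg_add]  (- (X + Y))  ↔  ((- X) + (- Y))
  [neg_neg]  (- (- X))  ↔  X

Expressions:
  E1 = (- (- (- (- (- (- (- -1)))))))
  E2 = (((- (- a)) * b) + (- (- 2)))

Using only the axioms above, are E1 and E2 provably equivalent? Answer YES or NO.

All listed rules preserve value, hence provable equivalence implies equal values everywhere; look for a separating assignment.
a=0, b=0 gives E1 ↦ 1, E2 ↦ 2; values differ ⇒ not provably equivalent.

NO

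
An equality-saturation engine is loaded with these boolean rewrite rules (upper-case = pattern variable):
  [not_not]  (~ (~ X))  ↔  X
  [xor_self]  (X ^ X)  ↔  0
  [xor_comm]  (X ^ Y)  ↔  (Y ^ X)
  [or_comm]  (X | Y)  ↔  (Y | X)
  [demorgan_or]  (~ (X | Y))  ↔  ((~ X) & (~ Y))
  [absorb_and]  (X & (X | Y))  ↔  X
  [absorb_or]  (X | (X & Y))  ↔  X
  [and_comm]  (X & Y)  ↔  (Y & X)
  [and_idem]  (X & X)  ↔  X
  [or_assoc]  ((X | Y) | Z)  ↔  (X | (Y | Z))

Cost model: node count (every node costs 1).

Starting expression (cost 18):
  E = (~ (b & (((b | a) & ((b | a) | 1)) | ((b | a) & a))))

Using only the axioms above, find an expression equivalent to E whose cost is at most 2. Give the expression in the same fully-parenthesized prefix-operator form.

(~ b)   [cost 2]

step 1: absorb_and (→) rewrites ((b | a) & ((b | a) | 1)) into (b | a), now (~ (b & ((b | a) | ((b | a) & a))))
step 2: absorb_or (→) rewrites ((b | a) | ((b | a) & a)) into (b | a), now (~ (b & (b | a)))
step 3: absorb_and (→) rewrites (b & (b | a)) into b, reaching cost 2 (bound 2)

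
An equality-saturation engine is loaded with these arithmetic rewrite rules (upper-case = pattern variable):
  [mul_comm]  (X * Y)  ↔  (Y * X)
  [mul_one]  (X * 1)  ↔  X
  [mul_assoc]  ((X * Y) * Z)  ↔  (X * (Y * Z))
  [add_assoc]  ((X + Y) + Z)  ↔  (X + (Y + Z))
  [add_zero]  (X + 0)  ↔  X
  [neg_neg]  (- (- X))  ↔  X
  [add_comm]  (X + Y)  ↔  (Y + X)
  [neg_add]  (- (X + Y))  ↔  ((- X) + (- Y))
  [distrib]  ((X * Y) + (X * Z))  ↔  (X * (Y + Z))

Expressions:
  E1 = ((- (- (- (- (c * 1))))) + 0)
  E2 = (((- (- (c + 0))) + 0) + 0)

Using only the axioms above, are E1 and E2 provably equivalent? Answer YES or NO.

YES

1. [mul_one →] (c * 1)  →  c;  E1 = ((- (- (- (- c)))) + 0)
2. [add_zero →] ((- (- (- (- c)))) + 0)  →  (- (- (- (- c))))
3. [neg_neg →] (- (- (- c)))  →  (- c);  E1 = (- (- c))
4. [add_zero ←] (- (- c))  →  ((- (- c)) + 0)
5. [add_zero ←] ((- (- c)) + 0)  →  (((- (- c)) + 0) + 0)
6. [add_zero ←] c  →  (c + 0);  this is E2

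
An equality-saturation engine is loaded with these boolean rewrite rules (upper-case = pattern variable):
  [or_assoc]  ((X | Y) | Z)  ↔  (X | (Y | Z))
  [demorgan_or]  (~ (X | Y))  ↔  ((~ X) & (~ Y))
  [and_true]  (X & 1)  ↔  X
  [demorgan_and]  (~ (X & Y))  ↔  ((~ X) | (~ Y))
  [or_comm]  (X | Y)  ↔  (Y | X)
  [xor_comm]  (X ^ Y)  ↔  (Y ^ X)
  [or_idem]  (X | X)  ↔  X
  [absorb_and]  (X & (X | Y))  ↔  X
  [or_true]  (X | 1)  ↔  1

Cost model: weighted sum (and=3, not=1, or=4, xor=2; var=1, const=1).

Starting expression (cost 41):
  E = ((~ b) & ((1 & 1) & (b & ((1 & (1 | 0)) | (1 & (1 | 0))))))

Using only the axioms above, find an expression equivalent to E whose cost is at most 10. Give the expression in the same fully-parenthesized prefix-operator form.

((~ b) & (1 & b))   [cost 10]

1. [or_idem →] ((1 & (1 | 0)) | (1 & (1 | 0)))  →  (1 & (1 | 0));  E = ((~ b) & ((1 & 1) & (b & (1 & (1 | 0)))))
2. [absorb_and →] (1 & (1 | 0))  →  1;  E = ((~ b) & ((1 & 1) & (b & 1)))
3. [and_true →] (1 & 1)  →  1;  E = ((~ b) & (1 & (b & 1)))
4. [and_true →] (b & 1)  →  b;  cost 10 ≤ 10, done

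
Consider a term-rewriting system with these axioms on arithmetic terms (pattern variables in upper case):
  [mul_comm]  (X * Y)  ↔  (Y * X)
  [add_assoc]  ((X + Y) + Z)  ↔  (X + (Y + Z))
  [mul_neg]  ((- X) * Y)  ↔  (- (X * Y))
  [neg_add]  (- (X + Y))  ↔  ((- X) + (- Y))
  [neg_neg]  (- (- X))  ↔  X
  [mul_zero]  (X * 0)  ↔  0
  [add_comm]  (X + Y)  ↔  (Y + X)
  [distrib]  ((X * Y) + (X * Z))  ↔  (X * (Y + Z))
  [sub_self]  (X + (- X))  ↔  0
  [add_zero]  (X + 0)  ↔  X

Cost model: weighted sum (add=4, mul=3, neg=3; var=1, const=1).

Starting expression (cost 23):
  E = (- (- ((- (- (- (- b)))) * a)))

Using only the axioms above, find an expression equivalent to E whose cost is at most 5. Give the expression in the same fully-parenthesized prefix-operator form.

(b * a)   [cost 5]

1. [neg_neg →] (- (- ((- (- (- (- b)))) * a)))  →  ((- (- (- (- b)))) * a)
2. [neg_neg →] (- (- b))  →  b;  E = ((- (- b)) * a)
3. [neg_neg →] (- (- b))  →  b;  cost 5 ≤ 5, done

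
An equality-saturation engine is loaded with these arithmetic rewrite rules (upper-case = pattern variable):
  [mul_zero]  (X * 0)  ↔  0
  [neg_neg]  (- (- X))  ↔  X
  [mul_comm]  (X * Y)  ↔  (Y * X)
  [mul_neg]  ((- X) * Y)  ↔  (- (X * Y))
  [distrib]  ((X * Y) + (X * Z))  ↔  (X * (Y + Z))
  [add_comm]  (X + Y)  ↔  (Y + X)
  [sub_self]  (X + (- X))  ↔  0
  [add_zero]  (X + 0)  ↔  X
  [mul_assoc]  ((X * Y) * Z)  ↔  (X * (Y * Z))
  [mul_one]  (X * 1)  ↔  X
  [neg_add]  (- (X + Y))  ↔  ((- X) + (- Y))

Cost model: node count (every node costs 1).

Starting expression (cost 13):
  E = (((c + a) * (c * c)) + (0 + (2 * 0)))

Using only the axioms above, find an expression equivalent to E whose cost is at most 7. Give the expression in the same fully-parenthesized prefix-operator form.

((c + a) * (c * c))   [cost 7]

step 1: mul_zero (→) rewrites (2 * 0) into 0, now (((c + a) * (c * c)) + (0 + 0))
step 2: add_zero (→) rewrites (0 + 0) into 0, now (((c + a) * (c * c)) + 0)
step 3: add_zero (→) rewrites (((c + a) * (c * c)) + 0) into ((c + a) * (c * c)), reaching cost 7 (bound 7)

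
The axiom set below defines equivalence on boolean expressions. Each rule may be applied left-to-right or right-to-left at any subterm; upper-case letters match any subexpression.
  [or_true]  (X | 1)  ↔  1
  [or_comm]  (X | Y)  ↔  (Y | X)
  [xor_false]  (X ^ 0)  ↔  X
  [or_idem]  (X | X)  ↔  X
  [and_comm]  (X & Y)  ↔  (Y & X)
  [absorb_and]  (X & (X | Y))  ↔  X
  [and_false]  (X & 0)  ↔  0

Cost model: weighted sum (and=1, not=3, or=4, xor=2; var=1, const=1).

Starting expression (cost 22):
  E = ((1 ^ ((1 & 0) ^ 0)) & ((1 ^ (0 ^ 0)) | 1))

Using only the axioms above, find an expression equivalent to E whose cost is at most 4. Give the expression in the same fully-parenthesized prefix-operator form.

step 1: and_false (→) rewrites (1 & 0) into 0, now ((1 ^ (0 ^ 0)) & ((1 ^ (0 ^ 0)) | 1))
step 2: absorb_and (→) rewrites ((1 ^ (0 ^ 0)) & ((1 ^ (0 ^ 0)) | 1)) into (1 ^ (0 ^ 0))
step 3: xor_false (→) rewrites (0 ^ 0) into 0, reaching cost 4 (bound 4)

(1 ^ 0)   [cost 4]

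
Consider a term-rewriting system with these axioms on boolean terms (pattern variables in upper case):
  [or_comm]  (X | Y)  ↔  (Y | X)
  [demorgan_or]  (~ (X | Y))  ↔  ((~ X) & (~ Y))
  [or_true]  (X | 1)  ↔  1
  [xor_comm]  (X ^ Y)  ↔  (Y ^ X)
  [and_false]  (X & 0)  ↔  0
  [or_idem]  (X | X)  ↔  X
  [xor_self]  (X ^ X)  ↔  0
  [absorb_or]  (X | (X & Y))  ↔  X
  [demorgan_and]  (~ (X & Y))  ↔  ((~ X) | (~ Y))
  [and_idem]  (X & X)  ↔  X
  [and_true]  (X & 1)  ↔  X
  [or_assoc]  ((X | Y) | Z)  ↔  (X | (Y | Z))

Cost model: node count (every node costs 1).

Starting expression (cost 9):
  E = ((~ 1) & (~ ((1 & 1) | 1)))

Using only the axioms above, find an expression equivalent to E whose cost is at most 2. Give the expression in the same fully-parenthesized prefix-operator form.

(~ 1)   [cost 2]

(1) (1 & 1)  =[and_true →]=  1    ⊢ ((~ 1) & (~ (1 | 1)))
(2) (1 | 1)  =[or_idem →]=  1    ⊢ ((~ 1) & (~ 1))
(3) ((~ 1) & (~ 1))  =[and_idem →]=  (~ 1)    ⊢ cost 2, within 2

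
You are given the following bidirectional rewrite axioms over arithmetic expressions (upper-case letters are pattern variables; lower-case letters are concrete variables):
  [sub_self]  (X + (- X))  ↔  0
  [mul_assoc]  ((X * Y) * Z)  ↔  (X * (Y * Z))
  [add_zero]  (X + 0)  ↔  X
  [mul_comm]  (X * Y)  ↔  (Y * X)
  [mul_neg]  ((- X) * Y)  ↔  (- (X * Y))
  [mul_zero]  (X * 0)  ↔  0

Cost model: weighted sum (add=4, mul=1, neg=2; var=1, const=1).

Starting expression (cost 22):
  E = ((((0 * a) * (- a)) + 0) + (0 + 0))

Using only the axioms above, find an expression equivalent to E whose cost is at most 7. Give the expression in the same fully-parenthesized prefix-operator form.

step 1: add_zero (→) rewrites (0 + 0) into 0, now ((((0 * a) * (- a)) + 0) + 0)
step 2: add_zero (→) rewrites ((((0 * a) * (- a)) + 0) + 0) into (((0 * a) * (- a)) + 0)
step 3: add_zero (→) rewrites (((0 * a) * (- a)) + 0) into ((0 * a) * (- a)), reaching cost 7 (bound 7)

((0 * a) * (- a))   [cost 7]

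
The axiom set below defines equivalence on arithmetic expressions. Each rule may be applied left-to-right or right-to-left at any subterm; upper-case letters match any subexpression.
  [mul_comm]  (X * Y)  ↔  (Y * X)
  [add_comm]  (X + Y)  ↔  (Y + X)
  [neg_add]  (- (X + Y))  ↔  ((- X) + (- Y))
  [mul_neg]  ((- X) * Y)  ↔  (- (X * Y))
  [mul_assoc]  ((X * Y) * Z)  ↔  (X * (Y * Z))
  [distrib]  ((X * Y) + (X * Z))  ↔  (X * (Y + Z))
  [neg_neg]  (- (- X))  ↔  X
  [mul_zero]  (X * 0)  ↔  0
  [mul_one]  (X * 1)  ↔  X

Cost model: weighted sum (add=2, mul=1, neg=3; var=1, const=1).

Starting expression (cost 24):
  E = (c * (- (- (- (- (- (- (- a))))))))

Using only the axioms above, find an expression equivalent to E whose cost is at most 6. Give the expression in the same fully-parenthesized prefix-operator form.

(c * (- a))   [cost 6]

1. [neg_neg →] (- (- (- (- (- a)))))  →  (- (- (- a)));  E = (c * (- (- (- (- (- a))))))
2. [neg_neg →] (- (- (- a)))  →  (- a);  E = (c * (- (- (- a))))
3. [neg_neg →] (- (- a))  →  a;  cost 6 ≤ 6, done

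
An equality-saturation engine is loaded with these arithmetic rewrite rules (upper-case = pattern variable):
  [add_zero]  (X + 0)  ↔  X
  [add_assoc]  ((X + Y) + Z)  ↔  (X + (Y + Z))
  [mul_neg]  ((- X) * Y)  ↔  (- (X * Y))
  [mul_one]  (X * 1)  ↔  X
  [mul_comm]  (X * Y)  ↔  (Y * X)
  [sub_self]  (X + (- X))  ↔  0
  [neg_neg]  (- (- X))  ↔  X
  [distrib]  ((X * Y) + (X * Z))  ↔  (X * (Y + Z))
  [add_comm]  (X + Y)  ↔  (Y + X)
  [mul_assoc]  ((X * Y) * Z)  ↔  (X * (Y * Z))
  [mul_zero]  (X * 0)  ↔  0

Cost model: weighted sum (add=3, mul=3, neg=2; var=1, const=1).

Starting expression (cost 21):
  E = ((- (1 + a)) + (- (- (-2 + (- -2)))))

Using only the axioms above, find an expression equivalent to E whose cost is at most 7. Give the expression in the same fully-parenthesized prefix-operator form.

(- (1 + a))   [cost 7]

1. [neg_neg →] (- (- (-2 + (- -2))))  →  (-2 + (- -2));  E = ((- (1 + a)) + (-2 + (- -2)))
2. [sub_self →] (-2 + (- -2))  →  0;  E = ((- (1 + a)) + 0)
3. [add_zero →] ((- (1 + a)) + 0)  →  (- (1 + a));  cost 7 ≤ 7, done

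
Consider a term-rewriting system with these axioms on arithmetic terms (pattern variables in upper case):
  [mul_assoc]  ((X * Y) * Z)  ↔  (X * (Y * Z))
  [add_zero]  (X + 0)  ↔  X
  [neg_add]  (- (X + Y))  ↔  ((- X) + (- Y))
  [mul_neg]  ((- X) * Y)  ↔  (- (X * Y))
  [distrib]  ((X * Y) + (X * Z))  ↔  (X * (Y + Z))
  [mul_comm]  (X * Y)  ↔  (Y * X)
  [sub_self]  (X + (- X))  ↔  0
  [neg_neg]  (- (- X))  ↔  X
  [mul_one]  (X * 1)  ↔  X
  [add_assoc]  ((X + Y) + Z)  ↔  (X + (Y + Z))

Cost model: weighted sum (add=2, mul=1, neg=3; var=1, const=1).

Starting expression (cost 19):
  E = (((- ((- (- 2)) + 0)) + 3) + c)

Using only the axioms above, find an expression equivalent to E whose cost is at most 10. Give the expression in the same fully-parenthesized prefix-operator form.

step 1: add_zero (→) rewrites ((- (- 2)) + 0) into (- (- 2)), now (((- (- (- 2))) + 3) + c)
step 2: add_assoc (→) rewrites (((- (- (- 2))) + 3) + c) into ((- (- (- 2))) + (3 + c))
step 3: neg_neg (→) rewrites (- (- (- 2))) into (- 2), reaching cost 10 (bound 10)

((- 2) + (3 + c))   [cost 10]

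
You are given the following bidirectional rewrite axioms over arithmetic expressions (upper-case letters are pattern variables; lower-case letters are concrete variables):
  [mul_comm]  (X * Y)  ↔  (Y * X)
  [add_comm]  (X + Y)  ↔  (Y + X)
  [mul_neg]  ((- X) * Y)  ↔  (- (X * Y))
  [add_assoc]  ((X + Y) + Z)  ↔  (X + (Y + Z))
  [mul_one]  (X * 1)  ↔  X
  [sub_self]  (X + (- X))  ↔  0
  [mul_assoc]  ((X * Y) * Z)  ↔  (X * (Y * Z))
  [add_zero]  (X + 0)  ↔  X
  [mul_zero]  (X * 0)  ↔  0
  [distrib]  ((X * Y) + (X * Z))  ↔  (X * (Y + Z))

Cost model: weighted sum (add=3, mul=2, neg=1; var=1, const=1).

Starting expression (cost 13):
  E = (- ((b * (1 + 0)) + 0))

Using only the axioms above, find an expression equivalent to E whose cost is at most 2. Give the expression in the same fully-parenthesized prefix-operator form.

step 1: add_zero (→) rewrites (1 + 0) into 1, now (- ((b * 1) + 0))
step 2: mul_one (→) rewrites (b * 1) into b, now (- (b + 0))
step 3: add_zero (→) rewrites (b + 0) into b, reaching cost 2 (bound 2)

(- b)   [cost 2]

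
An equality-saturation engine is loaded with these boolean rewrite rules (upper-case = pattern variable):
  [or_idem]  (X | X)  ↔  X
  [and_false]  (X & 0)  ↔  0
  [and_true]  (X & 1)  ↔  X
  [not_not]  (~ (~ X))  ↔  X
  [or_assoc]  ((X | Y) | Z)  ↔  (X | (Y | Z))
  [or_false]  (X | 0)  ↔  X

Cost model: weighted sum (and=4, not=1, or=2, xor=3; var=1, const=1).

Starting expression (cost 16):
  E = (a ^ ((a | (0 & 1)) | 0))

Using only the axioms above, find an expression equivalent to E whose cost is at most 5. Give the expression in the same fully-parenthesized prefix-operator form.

1. [and_true →] (0 & 1)  →  0;  E = (a ^ ((a | 0) | 0))
2. [or_false →] ((a | 0) | 0)  →  (a | 0);  E = (a ^ (a | 0))
3. [or_false →] (a | 0)  →  a;  cost 5 ≤ 5, done

(a ^ a)   [cost 5]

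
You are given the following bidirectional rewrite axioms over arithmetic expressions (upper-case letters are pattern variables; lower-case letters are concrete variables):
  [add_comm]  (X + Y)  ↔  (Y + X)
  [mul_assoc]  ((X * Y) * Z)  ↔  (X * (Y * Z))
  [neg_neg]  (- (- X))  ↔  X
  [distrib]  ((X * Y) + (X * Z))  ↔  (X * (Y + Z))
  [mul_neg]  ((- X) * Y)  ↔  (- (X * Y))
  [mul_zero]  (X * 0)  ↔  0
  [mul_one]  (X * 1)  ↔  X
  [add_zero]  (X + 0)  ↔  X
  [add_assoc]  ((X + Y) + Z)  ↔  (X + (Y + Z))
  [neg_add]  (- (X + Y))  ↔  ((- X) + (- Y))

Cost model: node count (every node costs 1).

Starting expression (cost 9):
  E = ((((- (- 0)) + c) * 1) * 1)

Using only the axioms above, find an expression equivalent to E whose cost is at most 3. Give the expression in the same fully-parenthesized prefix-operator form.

(0 + c)   [cost 3]

(1) (- (- 0))  =[neg_neg →]=  0    ⊢ (((0 + c) * 1) * 1)
(2) ((0 + c) * 1)  =[mul_one →]=  (0 + c)    ⊢ ((0 + c) * 1)
(3) ((0 + c) * 1)  =[mul_one →]=  (0 + c)    ⊢ cost 3, within 3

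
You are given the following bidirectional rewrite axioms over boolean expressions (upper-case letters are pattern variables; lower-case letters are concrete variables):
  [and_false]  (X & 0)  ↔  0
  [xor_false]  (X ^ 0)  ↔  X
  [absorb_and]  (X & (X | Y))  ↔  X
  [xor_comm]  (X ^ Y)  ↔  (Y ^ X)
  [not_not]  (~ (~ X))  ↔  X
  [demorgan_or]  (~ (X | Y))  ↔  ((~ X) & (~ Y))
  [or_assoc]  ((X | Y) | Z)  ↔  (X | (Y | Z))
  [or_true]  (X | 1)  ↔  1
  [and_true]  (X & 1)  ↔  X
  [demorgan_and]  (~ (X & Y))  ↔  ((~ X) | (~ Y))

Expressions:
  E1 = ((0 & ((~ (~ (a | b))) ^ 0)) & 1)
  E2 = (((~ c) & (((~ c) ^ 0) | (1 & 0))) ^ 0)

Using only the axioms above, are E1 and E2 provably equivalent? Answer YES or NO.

Every axiom is a valid identity, so a rewrite proof would force E1 and E2 to agree under every assignment.
At a=0, b=0, c=0: E1 = 0 but E2 = 1; they differ, so no derivation exists.

NO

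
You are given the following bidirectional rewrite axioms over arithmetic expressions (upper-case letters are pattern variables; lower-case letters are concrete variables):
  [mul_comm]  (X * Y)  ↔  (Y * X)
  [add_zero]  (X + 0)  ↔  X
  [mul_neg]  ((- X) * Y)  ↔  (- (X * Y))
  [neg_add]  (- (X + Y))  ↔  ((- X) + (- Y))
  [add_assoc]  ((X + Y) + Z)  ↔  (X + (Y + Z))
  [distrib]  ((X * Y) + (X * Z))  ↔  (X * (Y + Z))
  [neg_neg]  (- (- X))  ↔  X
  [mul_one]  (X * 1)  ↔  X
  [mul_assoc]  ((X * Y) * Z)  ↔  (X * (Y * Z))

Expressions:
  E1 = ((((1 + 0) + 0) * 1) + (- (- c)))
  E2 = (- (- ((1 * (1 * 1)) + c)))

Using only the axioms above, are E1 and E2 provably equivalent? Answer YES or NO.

YES

(1) ((1 + 0) + 0)  =[add_zero →]=  (1 + 0)    ⊢ (((1 + 0) * 1) + (- (- c)))
(2) ((1 + 0) * 1)  =[mul_one →]=  (1 + 0)    ⊢ ((1 + 0) + (- (- c)))
(3) (- (- c))  =[neg_neg →]=  c    ⊢ ((1 + 0) + c)
(4) (1 + 0)  =[add_zero →]=  1    ⊢ (1 + c)
(5) (1 + c)  =[neg_neg ←]=  (- (- (1 + c)))
(6) 1  =[mul_one ←]=  (1 * 1)    ⊢ (- (- ((1 * 1) + c)))
(7) 1  =[mul_one ←]=  (1 * 1)    ⊢ E2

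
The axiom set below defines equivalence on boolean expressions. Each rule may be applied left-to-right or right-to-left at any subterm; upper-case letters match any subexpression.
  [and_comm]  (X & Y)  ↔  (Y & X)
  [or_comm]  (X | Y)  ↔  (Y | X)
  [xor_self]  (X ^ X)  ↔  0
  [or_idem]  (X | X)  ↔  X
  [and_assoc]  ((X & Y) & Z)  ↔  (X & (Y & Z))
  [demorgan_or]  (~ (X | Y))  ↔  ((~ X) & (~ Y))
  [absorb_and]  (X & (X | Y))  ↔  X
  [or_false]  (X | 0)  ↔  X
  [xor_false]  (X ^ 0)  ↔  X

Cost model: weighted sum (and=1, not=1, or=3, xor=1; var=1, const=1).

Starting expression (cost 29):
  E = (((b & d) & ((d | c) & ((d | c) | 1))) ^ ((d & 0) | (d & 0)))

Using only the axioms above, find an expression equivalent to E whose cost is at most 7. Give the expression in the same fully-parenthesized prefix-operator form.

((b & d) ^ (d & 0))   [cost 7]

(1) ((d | c) & ((d | c) | 1))  =[absorb_and →]=  (d | c)    ⊢ (((b & d) & (d | c)) ^ ((d & 0) | (d & 0)))
(2) ((d & 0) | (d & 0))  =[or_idem →]=  (d & 0)    ⊢ (((b & d) & (d | c)) ^ (d & 0))
(3) ((b & d) & (d | c))  =[and_assoc →]=  (b & (d & (d | c)))    ⊢ ((b & (d & (d | c))) ^ (d & 0))
(4) (d & (d | c))  =[absorb_and →]=  d    ⊢ cost 7, within 7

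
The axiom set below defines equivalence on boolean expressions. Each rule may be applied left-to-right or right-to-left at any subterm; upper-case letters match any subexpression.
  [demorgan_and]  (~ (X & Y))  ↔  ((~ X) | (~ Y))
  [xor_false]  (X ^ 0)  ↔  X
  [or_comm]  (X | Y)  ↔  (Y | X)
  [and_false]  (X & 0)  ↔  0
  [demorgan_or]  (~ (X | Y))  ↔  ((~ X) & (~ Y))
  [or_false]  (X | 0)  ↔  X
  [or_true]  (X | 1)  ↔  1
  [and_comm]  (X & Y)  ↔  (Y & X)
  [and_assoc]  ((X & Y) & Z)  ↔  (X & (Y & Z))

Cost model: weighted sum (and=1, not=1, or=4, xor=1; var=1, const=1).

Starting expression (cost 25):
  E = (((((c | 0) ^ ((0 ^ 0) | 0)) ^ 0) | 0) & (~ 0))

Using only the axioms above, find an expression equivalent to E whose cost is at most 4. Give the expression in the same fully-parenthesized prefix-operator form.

(1) (((c | 0) ^ ((0 ^ 0) | 0)) ^ 0)  =[xor_false →]=  ((c | 0) ^ ((0 ^ 0) | 0))    ⊢ ((((c | 0) ^ ((0 ^ 0) | 0)) | 0) & (~ 0))
(2) (((c | 0) ^ ((0 ^ 0) | 0)) | 0)  =[or_false →]=  ((c | 0) ^ ((0 ^ 0) | 0))    ⊢ (((c | 0) ^ ((0 ^ 0) | 0)) & (~ 0))
(3) (c | 0)  =[or_false →]=  c    ⊢ ((c ^ ((0 ^ 0) | 0)) & (~ 0))
(4) ((0 ^ 0) | 0)  =[or_false →]=  (0 ^ 0)    ⊢ ((c ^ (0 ^ 0)) & (~ 0))
(5) (0 ^ 0)  =[xor_false →]=  0    ⊢ ((c ^ 0) & (~ 0))
(6) (c ^ 0)  =[xor_false →]=  c    ⊢ cost 4, within 4

(c & (~ 0))   [cost 4]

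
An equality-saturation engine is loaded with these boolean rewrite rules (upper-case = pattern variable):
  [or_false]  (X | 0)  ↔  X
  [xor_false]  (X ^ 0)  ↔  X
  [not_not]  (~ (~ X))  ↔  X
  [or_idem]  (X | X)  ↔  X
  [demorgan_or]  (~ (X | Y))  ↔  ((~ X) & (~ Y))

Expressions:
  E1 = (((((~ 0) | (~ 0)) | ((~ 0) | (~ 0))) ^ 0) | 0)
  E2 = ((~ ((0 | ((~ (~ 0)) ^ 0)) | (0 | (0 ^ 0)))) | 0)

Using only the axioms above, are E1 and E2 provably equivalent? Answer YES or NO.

(1) (((~ 0) | (~ 0)) | ((~ 0) | (~ 0)))  =[or_idem →]=  ((~ 0) | (~ 0))    ⊢ ((((~ 0) | (~ 0)) ^ 0) | 0)
(2) (((~ 0) | (~ 0)) ^ 0)  =[xor_false →]=  ((~ 0) | (~ 0))    ⊢ (((~ 0) | (~ 0)) | 0)
(3) ((~ 0) | (~ 0))  =[or_idem →]=  (~ 0)    ⊢ ((~ 0) | 0)
(4) ((~ 0) | 0)  =[or_false →]=  (~ 0)
(5) 0  =[or_false ←]=  (0 | 0)    ⊢ (~ (0 | 0))
(6) 0  =[xor_false ←]=  (0 ^ 0)    ⊢ (~ (0 | (0 ^ 0)))
(7) (~ (0 | (0 ^ 0)))  =[or_false ←]=  ((~ (0 | (0 ^ 0))) | 0)
(8) (0 | (0 ^ 0))  =[or_idem ←]=  ((0 | (0 ^ 0)) | (0 | (0 ^ 0)))    ⊢ ((~ ((0 | (0 ^ 0)) | (0 | (0 ^ 0)))) | 0)
(9) 0  =[not_not ←]=  (~ (~ 0))    ⊢ E2

YES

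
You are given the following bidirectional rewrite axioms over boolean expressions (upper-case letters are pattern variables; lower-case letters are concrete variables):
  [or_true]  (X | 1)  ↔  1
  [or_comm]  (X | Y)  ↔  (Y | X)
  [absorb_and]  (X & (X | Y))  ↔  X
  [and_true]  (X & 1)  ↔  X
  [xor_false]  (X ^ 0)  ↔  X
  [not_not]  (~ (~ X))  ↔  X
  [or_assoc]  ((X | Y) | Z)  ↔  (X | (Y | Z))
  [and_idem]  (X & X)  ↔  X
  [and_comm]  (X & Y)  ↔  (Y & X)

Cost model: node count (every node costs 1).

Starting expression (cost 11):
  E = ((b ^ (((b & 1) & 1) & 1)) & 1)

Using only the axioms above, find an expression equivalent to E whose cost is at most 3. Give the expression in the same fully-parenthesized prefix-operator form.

(b ^ b)   [cost 3]

(1) ((b ^ (((b & 1) & 1) & 1)) & 1)  =[and_true →]=  (b ^ (((b & 1) & 1) & 1))
(2) ((b & 1) & 1)  =[and_true →]=  (b & 1)    ⊢ (b ^ ((b & 1) & 1))
(3) (b & 1)  =[and_true →]=  b    ⊢ (b ^ (b & 1))
(4) (b & 1)  =[and_true →]=  b    ⊢ cost 3, within 3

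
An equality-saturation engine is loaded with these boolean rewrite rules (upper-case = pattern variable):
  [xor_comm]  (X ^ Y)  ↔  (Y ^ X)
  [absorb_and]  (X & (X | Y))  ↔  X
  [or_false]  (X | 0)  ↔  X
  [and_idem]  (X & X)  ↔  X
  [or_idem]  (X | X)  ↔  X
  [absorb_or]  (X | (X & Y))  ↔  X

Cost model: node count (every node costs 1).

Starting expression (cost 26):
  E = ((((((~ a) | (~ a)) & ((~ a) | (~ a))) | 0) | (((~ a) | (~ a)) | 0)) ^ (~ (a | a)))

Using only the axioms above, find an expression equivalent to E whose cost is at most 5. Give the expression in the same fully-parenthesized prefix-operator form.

((~ a) ^ (~ a))   [cost 5]

step 1: and_idem (→) rewrites (((~ a) | (~ a)) & ((~ a) | (~ a))) into ((~ a) | (~ a)), now (((((~ a) | (~ a)) | 0) | (((~ a) | (~ a)) | 0)) ^ (~ (a | a)))
step 2: or_idem (→) rewrites ((((~ a) | (~ a)) | 0) | (((~ a) | (~ a)) | 0)) into (((~ a) | (~ a)) | 0), now ((((~ a) | (~ a)) | 0) ^ (~ (a | a)))
step 3: or_false (→) rewrites (((~ a) | (~ a)) | 0) into ((~ a) | (~ a)), now (((~ a) | (~ a)) ^ (~ (a | a)))
step 4: or_idem (→) rewrites ((~ a) | (~ a)) into (~ a), now ((~ a) ^ (~ (a | a)))
step 5: or_idem (→) rewrites (a | a) into a, reaching cost 5 (bound 5)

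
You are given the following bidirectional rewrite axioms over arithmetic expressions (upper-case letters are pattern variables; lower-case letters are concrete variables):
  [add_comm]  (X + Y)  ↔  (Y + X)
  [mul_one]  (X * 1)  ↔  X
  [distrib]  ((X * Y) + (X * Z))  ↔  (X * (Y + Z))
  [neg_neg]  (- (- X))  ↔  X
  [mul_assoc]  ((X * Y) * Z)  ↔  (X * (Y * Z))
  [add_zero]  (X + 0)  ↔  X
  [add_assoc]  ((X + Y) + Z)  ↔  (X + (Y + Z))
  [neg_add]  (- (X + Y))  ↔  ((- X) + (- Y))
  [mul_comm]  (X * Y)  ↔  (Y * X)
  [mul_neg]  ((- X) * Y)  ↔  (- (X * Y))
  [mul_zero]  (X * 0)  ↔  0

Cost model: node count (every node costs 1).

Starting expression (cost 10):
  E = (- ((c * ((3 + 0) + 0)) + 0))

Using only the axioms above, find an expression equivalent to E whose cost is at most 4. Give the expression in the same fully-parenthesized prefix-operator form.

step 1: add_zero (→) rewrites ((c * ((3 + 0) + 0)) + 0) into (c * ((3 + 0) + 0)), now (- (c * ((3 + 0) + 0)))
step 2: add_zero (→) rewrites ((3 + 0) + 0) into (3 + 0), now (- (c * (3 + 0)))
step 3: add_zero (→) rewrites (3 + 0) into 3, reaching cost 4 (bound 4)

(- (c * 3))   [cost 4]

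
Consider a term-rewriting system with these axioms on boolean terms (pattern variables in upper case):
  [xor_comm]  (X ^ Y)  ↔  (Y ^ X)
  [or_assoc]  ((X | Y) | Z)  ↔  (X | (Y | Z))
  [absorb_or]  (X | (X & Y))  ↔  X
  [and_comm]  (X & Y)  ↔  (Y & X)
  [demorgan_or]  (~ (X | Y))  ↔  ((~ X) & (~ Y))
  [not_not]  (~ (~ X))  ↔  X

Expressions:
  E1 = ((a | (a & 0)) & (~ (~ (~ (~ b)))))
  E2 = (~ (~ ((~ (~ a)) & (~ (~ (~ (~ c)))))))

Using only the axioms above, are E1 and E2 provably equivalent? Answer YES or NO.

The axioms are sound identities: if E1 ↔* E2 then E1 and E2 evaluate identically under any assignment.
Under a=1, b=0, c=1: E1 evaluates to 0, E2 to 1. Distinct ⇒ no rewrite sequence connects them.

NO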